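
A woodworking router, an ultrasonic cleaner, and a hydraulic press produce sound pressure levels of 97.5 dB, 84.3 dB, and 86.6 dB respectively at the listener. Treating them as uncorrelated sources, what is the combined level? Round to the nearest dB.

98 dB

For uncorrelated sources the intensities add, so convert each level to linear form, sum, and take 10·log₁₀ of the total.
Σ 10^(L/10) = 10^(97.5/10) + 10^(84.3/10) + 10^(86.6/10) = 6.350e+09.
L_total = 10·log₁₀(6.350e+09) = 98.03 dB.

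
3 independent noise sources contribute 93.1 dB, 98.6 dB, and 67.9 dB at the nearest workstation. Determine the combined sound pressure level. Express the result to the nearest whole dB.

For uncorrelated sources the intensities add, so convert each level to linear form, sum, and take 10·log₁₀ of the total.
Σ 10^(L/10) = 10^(93.1/10) + 10^(98.6/10) + 10^(67.9/10) = 9.292e+09.
L_total = 10·log₁₀(9.292e+09) = 99.68 dB.

100 dB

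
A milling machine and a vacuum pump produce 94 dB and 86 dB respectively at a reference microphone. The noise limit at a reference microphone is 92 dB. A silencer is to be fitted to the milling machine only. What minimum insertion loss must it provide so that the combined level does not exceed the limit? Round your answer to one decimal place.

3.3 dB

Fixed contribution from the other source: Σ 10^(L/10) = 10^(86/10) = 3.981e+08 (86.00 dB).
The limit corresponds to 10^(92/10) = 1.585e+09; subtracting the fixed part leaves 1.187e+09 for the milling machine, i.e. 90.74 dB.
So the milling machine must be reduced from 94 to 90.74 dB: IL = 3.26 dB.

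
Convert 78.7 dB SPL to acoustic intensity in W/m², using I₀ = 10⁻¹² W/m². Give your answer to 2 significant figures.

I/I₀ = 10^(78.7/10) = 7.413e+07, so I = 7.413e+07 × 10⁻¹² W/m².

7.4e-05 W/m²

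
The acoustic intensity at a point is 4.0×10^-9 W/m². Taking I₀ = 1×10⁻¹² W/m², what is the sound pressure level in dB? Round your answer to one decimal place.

I/I₀ = 4.0×10^-9/10⁻¹² = 4.0×10^3, and L = 10·log₁₀(I/I₀).
L = 10·(0.6021 + 3) = 36.02 dB.

36.0 dB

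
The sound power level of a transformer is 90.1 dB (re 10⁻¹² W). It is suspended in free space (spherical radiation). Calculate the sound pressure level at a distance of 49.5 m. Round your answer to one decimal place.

L_p = L_w − 10·log₁₀(4π·r²) with r = 49.5 m.
4π·r² = 3.079e+04 m², 10·log₁₀ of that is 44.884 dB.
L_p = 90.1 − 44.884 = 45.22 dB.

45.2 dB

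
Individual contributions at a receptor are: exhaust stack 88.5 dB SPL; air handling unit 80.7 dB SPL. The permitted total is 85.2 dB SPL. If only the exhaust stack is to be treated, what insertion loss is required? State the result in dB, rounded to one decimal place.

5.2 dB

Fixed contribution from the other source: Σ 10^(L/10) = 10^(80.7/10) = 1.175e+08 (80.70 dB SPL).
To meet 85.2 dB SPL overall, the treated exhaust stack may contribute at most 10^(85.2/10) − 1.175e+08 = 2.136e+08, i.e. 83.30 dB SPL.
Required insertion loss = 88.5 − 83.30 = 5.20 dB.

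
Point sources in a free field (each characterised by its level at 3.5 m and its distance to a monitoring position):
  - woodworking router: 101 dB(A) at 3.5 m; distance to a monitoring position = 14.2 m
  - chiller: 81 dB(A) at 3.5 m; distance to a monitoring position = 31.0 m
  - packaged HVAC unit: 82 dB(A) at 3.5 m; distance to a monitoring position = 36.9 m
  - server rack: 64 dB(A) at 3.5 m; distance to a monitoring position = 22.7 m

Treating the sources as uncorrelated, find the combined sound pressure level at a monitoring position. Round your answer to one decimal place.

Propagate each source to the receiver with L = L_ref − 20·log₁₀(r/r_ref), then add intensities.
woodworking router: 101 − 20·log₁₀(14.2/3.5) = 101 − 12.16 = 88.84 dB(A).
chiller: 81 − 20·log₁₀(31.0/3.5) = 81 − 18.95 = 62.05 dB(A).
packaged HVAC unit: 82 − 20·log₁₀(36.9/3.5) = 82 − 20.46 = 61.54 dB(A).
server rack: 64 − 20·log₁₀(22.7/3.5) = 64 − 16.24 = 47.76 dB(A).
Σ 10^(L/10) = 7.679e+08 → L_total = 10·log₁₀(7.679e+08) = 88.85 dB(A).

88.9 dB(A)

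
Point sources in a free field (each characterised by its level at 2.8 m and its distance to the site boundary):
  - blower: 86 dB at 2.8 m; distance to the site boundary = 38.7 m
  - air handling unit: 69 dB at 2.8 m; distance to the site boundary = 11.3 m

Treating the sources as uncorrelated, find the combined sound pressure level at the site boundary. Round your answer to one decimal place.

First find each source's level at the receiver (point-source: −20·log₁₀(r/r_ref)), then combine on an intensity basis.
blower: 86 − 20·log₁₀(38.7/2.8) = 86 − 22.81 = 63.19 dB.
air handling unit: 69 − 20·log₁₀(11.3/2.8) = 69 − 12.12 = 56.88 dB.
Σ 10^(L/10) = 2.572e+06 → L_total = 10·log₁₀(2.572e+06) = 64.10 dB.

64.1 dB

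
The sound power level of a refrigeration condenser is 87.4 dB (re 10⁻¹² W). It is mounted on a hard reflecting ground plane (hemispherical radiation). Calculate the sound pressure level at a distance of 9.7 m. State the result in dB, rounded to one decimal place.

59.7 dB

The power spreads over a hemisphere of area 2π·r², so L_p = L_w − 10·log₁₀(2π·r²).
2π·r² = 591.2 m², 10·log₁₀ of that is 27.717 dB.
L_p = 87.4 − 27.717 = 59.68 dB.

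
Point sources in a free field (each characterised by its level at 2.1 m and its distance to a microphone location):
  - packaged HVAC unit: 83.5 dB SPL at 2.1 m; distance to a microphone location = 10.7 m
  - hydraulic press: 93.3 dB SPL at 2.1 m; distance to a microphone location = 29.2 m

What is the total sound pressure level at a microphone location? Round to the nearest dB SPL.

First find each source's level at the receiver (point-source: −20·log₁₀(r/r_ref)), then combine on an intensity basis.
packaged HVAC unit: 83.5 − 20·log₁₀(10.7/2.1) = 83.5 − 14.14 = 69.36 dB SPL.
hydraulic press: 93.3 − 20·log₁₀(29.2/2.1) = 93.3 − 22.86 = 70.44 dB SPL.
Σ 10^(L/10) = 1.968e+07 → L_total = 10·log₁₀(1.968e+07) = 72.94 dB SPL.

73 dB SPL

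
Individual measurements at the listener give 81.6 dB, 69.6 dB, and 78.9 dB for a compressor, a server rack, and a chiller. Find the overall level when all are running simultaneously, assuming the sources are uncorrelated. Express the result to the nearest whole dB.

84 dB

For uncorrelated sources the intensities add, so convert each level to linear form, sum, and take 10·log₁₀ of the total.
Σ 10^(L/10) = 10^(81.6/10) + 10^(69.6/10) + 10^(78.9/10) = 2.313e+08.
L_total = 10·log₁₀(2.313e+08) = 83.64 dB.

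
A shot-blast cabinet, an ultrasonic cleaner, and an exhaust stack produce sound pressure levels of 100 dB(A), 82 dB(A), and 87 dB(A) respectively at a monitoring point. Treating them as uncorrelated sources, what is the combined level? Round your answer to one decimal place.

100.3 dB(A)

Incoherent sources combine by intensity addition: L_total = 10·log₁₀(Σ 10^(L_i/10)).
Σ 10^(L/10) = 10^(100/10) + 10^(82/10) + 10^(87/10) = 1.066e+10.
L_total = 10·log₁₀(1.066e+10) = 100.28 dB(A).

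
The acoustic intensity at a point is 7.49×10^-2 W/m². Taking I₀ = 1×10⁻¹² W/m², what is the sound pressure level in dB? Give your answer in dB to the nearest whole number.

109 dB

Dividing by I₀ shifts the exponent by 12: I/I₀ = 7.49×10^10.
L = 10·(0.8745 + 10) = 108.74 dB.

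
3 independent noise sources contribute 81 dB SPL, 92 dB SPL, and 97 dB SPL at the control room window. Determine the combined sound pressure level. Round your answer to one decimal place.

Incoherent sources combine by intensity addition: L_total = 10·log₁₀(Σ 10^(L_i/10)).
Σ 10^(L/10) = 10^(81/10) + 10^(92/10) + 10^(97/10) = 6.723e+09.
L_total = 10·log₁₀(6.723e+09) = 98.28 dB SPL.

98.3 dB SPL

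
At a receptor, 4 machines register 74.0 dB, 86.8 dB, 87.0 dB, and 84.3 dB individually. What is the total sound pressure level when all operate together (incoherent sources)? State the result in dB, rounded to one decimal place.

For uncorrelated sources the intensities add, so convert each level to linear form, sum, and take 10·log₁₀ of the total.
Σ 10^(L/10) = 10^(74.0/10) + 10^(86.8/10) + 10^(87.0/10) + 10^(84.3/10) = 1.274e+09.
L_total = 10·log₁₀(1.274e+09) = 91.05 dB.

91.1 dB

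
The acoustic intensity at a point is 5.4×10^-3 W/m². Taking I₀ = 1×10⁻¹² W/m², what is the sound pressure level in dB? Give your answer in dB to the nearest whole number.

97 dB

L = 10·log₁₀(I/I₀) = 10·log₁₀(5.4×10^-3/10⁻¹²) = 10·log₁₀(5.4×10^9).
L = 10·(0.7324 + 9) = 97.32 dB.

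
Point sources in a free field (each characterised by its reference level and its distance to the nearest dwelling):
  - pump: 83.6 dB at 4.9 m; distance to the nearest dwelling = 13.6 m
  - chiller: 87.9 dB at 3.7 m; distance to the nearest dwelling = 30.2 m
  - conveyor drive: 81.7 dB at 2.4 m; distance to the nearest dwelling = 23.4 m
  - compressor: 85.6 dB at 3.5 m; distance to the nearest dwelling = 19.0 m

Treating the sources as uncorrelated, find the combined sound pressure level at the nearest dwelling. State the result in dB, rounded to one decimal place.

Propagate each source to the receiver with L = L_ref − 20·log₁₀(r/r_ref), then add intensities.
pump: 83.6 − 20·log₁₀(13.6/4.9) = 83.6 − 8.87 = 74.73 dB.
chiller: 87.9 − 20·log₁₀(30.2/3.7) = 87.9 − 18.24 = 69.66 dB.
conveyor drive: 81.7 − 20·log₁₀(23.4/2.4) = 81.7 − 19.78 = 61.92 dB.
compressor: 85.6 − 20·log₁₀(19.0/3.5) = 85.6 − 14.69 = 70.91 dB.
Σ 10^(L/10) = 5.287e+07 → L_total = 10·log₁₀(5.287e+07) = 77.23 dB.

77.2 dB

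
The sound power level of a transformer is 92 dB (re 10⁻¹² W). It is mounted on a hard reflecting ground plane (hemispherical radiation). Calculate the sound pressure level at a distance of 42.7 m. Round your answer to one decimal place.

51.4 dB

The power spreads over a hemisphere of area 2π·r², so L_p = L_w − 10·log₁₀(2π·r²).
2π·r² = 1.146e+04 m², 10·log₁₀ of that is 40.590 dB.
L_p = 92 − 40.590 = 51.41 dB.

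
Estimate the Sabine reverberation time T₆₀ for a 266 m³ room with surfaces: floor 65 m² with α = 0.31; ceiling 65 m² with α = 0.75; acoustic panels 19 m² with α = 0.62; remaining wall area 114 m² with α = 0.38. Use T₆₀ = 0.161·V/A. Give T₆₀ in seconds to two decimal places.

0.35 s

Total absorption A = 65·0.31 + 65·0.75 + 19·0.62 + 114·0.38 = 124.00 m² sabins.
T₆₀ = 0.161·V/A = 0.161·266/124.00 = 0.345 s.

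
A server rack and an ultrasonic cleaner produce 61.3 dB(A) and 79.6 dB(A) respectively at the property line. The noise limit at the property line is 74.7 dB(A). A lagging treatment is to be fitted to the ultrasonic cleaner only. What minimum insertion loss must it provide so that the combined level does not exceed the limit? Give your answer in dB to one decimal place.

Everything except the ultrasonic cleaner sums to 10^(61.3/10) = 1.349e+06 in linear terms, 61.30 dB(A).
The limit corresponds to 10^(74.7/10) = 2.951e+07; subtracting the fixed part leaves 2.816e+07 for the ultrasonic cleaner, i.e. 74.50 dB(A).
Required insertion loss = 79.6 − 74.50 = 5.10 dB.

5.1 dB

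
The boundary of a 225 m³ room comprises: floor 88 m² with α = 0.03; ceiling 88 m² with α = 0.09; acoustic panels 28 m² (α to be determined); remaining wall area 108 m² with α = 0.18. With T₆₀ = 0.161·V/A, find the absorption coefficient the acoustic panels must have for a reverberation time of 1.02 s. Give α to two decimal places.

0.20

Required total absorption A = 0.161·225/1.02 = 35.51 m².
Absorption from the other surfaces = 88·0.03 + 88·0.09 + 108·0.18 = 30.00 m², so the acoustic panels must supply 5.51 m² over 28 m².
α = 5.51/28 = 0.197.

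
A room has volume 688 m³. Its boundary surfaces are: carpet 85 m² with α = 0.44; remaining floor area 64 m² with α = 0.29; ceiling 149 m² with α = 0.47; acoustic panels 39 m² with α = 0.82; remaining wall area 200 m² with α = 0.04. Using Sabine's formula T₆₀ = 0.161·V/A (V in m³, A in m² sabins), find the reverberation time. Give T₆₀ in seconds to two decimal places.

0.67 s

Total absorption A = 85·0.44 + 64·0.29 + 149·0.47 + 39·0.82 + 200·0.04 = 165.97 m² sabins.
T₆₀ = 0.161 × 688 / 165.97 = 0.667 s.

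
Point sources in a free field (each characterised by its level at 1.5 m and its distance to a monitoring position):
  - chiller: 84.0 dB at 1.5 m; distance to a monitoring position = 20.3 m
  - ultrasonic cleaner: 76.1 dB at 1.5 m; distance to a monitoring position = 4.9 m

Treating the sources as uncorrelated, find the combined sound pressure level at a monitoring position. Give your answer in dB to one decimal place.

67.2 dB

Propagate each source to the receiver with L = L_ref − 20·log₁₀(r/r_ref), then add intensities.
chiller: 84.0 − 20·log₁₀(20.3/1.5) = 84.0 − 22.63 = 61.37 dB.
ultrasonic cleaner: 76.1 − 20·log₁₀(4.9/1.5) = 76.1 − 10.28 = 65.82 dB.
Σ 10^(L/10) = 5.189e+06 → L_total = 10·log₁₀(5.189e+06) = 67.15 dB.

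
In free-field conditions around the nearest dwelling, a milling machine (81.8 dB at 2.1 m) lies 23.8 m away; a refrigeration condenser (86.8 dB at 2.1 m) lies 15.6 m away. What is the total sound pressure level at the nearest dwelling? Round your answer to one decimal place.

First find each source's level at the receiver (point-source: −20·log₁₀(r/r_ref)), then combine on an intensity basis.
milling machine: 81.8 − 20·log₁₀(23.8/2.1) = 81.8 − 21.09 = 60.71 dB.
refrigeration condenser: 86.8 − 20·log₁₀(15.6/2.1) = 86.8 − 17.42 = 69.38 dB.
Σ 10^(L/10) = 9.852e+06 → L_total = 10·log₁₀(9.852e+06) = 69.94 dB.

69.9 dB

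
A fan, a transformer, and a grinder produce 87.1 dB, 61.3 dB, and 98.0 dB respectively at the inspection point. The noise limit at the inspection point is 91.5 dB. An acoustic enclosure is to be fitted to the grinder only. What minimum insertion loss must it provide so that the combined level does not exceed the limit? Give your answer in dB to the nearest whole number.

8 dB

The untreated sources together contribute 10^(87.1/10) + 10^(61.3/10) = 5.142e+08, i.e. 87.11 dB.
To meet 91.5 dB overall, the treated grinder may contribute at most 10^(91.5/10) − 5.142e+08 = 8.983e+08, i.e. 89.53 dB.
Required insertion loss = 98.0 − 89.53 = 8.47 dB.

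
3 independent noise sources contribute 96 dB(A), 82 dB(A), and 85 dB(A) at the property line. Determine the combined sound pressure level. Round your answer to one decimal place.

96.5 dB(A)

Incoherent sources combine by intensity addition: L_total = 10·log₁₀(Σ 10^(L_i/10)).
Σ 10^(L/10) = 10^(96/10) + 10^(82/10) + 10^(85/10) = 4.456e+09.
L_total = 10·log₁₀(4.456e+09) = 96.49 dB(A).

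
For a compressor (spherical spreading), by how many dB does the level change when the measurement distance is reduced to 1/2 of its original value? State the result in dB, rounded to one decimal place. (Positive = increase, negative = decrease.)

+6.0 dB

With spherical spreading the level changes by −20·log₁₀(r₂/r₁).
ΔL = −20·log₁₀(0.5) = +6.02 dB.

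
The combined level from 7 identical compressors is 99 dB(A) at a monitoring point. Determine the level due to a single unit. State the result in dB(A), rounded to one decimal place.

For N identical incoherent sources L_total = L₁ + 10·log₁₀ N, so L₁ = 99 − 10·log₁₀(7) = 99 − 8.451.

90.5 dB(A)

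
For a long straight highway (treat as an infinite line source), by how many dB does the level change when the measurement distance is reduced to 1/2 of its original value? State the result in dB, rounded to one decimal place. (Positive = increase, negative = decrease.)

+3.0 dB

With cylindrical spreading the level changes by −10·log₁₀(r₂/r₁).
ΔL = −10·log₁₀(0.5) = +3.01 dB.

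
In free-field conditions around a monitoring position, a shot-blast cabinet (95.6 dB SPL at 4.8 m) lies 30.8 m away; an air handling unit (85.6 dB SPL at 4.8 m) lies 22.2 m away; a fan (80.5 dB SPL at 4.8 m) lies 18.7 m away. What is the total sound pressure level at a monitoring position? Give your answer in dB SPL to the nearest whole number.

81 dB SPL

Apply inverse-square spreading to bring every level to the receiver, then sum 10^(L/10).
shot-blast cabinet: 95.6 − 20·log₁₀(30.8/4.8) = 95.6 − 16.15 = 79.45 dB SPL.
air handling unit: 85.6 − 20·log₁₀(22.2/4.8) = 85.6 − 13.30 = 72.30 dB SPL.
fan: 80.5 − 20·log₁₀(18.7/4.8) = 80.5 − 11.81 = 68.69 dB SPL.
Σ 10^(L/10) = 1.125e+08 → L_total = 10·log₁₀(1.125e+08) = 80.51 dB SPL.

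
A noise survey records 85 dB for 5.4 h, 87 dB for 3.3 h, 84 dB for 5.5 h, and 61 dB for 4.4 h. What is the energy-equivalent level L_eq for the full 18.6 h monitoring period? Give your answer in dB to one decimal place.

84.1 dB

Weight each interval's intensity by its duration and average over T = 18.6 h:
Σ tᵢ·10^(Lᵢ/10) = 5.4·10^(85/10) + 3.3·10^(87/10) + 5.5·10^(84/10) + 4.4·10^(61/10) = 4.749e+09.
L_eq = 10·log₁₀(4.749e+09/18.6) = 84.07 dB.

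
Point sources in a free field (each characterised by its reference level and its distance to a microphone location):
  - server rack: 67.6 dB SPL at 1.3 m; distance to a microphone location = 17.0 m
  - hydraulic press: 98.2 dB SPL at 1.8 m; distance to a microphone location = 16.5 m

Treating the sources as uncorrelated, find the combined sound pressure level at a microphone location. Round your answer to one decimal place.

79.0 dB SPL

Propagate each source to the receiver with L = L_ref − 20·log₁₀(r/r_ref), then add intensities.
server rack: 67.6 − 20·log₁₀(17.0/1.3) = 67.6 − 22.33 = 45.27 dB SPL.
hydraulic press: 98.2 − 20·log₁₀(16.5/1.8) = 98.2 − 19.24 = 78.96 dB SPL.
Σ 10^(L/10) = 7.866e+07 → L_total = 10·log₁₀(7.866e+07) = 78.96 dB SPL.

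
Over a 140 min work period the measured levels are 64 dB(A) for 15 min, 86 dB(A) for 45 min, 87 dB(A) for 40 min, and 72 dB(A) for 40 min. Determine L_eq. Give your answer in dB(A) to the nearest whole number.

L_eq = 10·log₁₀[(1/T)·Σ tᵢ·10^(Lᵢ/10)] with T = 140 min.
Σ tᵢ·10^(Lᵢ/10) = 15·10^(64/10) + 45·10^(86/10) + 40·10^(87/10) + 40·10^(72/10) = 3.863e+10.
L_eq = 10·log₁₀(3.863e+10/140) = 84.41 dB(A).

84 dB(A)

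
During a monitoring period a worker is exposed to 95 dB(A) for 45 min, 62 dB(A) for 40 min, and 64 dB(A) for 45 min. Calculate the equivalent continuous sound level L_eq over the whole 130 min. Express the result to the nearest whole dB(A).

Weight each interval's intensity by its duration and average over T = 130 min:
Σ tᵢ·10^(Lᵢ/10) = 45·10^(95/10) + 40·10^(62/10) + 45·10^(64/10) = 1.425e+11.
L_eq = 10·log₁₀(1.425e+11/130) = 90.40 dB(A).

90 dB(A)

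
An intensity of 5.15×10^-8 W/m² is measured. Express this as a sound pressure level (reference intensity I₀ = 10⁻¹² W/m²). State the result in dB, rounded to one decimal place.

47.1 dB

I/I₀ = 5.15×10^-8/10⁻¹² = 5.15×10^4, and L = 10·log₁₀(I/I₀).
L = 10·(0.7118 + 4) = 47.12 dB.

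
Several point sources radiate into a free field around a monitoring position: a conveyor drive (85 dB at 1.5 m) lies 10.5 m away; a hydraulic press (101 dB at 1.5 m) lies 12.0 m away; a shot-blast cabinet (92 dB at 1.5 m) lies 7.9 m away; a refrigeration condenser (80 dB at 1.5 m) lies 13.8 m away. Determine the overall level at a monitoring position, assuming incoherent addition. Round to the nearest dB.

84 dB

First find each source's level at the receiver (point-source: −20·log₁₀(r/r_ref)), then combine on an intensity basis.
conveyor drive: 85 − 20·log₁₀(10.5/1.5) = 85 − 16.90 = 68.10 dB.
hydraulic press: 101 − 20·log₁₀(12.0/1.5) = 101 − 18.06 = 82.94 dB.
shot-blast cabinet: 92 − 20·log₁₀(7.9/1.5) = 92 − 14.43 = 77.57 dB.
refrigeration condenser: 80 − 20·log₁₀(13.8/1.5) = 80 − 19.28 = 60.72 dB.
Σ 10^(L/10) = 2.615e+08 → L_total = 10·log₁₀(2.615e+08) = 84.17 dB.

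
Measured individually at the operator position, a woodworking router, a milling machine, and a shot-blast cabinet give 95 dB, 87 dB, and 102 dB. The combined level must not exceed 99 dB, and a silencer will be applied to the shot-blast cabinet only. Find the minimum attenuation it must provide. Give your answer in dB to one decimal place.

5.7 dB

Everything except the shot-blast cabinet sums to 10^(95/10) + 10^(87/10) = 3.663e+09 in linear terms, 95.64 dB.
The limit corresponds to 10^(99/10) = 7.943e+09; subtracting the fixed part leaves 4.280e+09 for the shot-blast cabinet, i.e. 96.31 dB.
Required insertion loss = 102 − 96.31 = 5.69 dB.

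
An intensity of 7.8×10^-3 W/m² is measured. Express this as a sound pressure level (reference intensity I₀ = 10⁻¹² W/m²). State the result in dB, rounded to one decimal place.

L = 10·log₁₀(I/I₀) = 10·log₁₀(7.8×10^-3/10⁻¹²) = 10·log₁₀(7.8×10^9).
L = 10·(0.8921 + 9) = 98.92 dB.

98.9 dB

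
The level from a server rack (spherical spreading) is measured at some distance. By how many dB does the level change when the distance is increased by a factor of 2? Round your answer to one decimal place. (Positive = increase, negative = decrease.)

A point source loses 6 dB per doubling of distance; generally ΔL = −20·log₁₀(r₂/r₁).
ΔL = −20·log₁₀(2) = -6.02 dB.

-6.0 dB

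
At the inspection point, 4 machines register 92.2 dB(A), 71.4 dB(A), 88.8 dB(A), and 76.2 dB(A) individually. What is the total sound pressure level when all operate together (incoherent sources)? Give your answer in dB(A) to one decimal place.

93.9 dB(A)

For uncorrelated sources the intensities add, so convert each level to linear form, sum, and take 10·log₁₀ of the total.
Σ 10^(L/10) = 10^(92.2/10) + 10^(71.4/10) + 10^(88.8/10) + 10^(76.2/10) = 2.474e+09.
L_total = 10·log₁₀(2.474e+09) = 93.93 dB(A).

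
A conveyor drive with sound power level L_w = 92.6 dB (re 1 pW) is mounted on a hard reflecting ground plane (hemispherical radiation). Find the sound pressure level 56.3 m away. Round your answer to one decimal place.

49.6 dB

L_p = L_w − 10·log₁₀(2π·r²) with r = 56.3 m.
2π·r² = 1.992e+04 m², 10·log₁₀ of that is 42.992 dB.
L_p = 92.6 − 42.992 = 49.61 dB.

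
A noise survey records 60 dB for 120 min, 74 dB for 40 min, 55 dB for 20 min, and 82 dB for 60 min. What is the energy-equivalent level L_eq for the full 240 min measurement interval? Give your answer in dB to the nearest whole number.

Weight each interval's intensity by its duration and average over T = 240 min:
Σ tᵢ·10^(Lᵢ/10) = 120·10^(60/10) + 40·10^(74/10) + 20·10^(55/10) + 60·10^(82/10) = 1.064e+10.
L_eq = 10·log₁₀(1.064e+10/240) = 76.47 dB.

76 dB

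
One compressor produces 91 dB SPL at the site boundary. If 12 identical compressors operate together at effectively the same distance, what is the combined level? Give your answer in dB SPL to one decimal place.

With 12 equal, uncorrelated contributions the intensity is 12× that of one unit, giving a rise of 10·log₁₀ 12.
L_total = 91 + 10·log₁₀(12) = 91 + 10.792 = 101.79 dB SPL.

101.8 dB SPL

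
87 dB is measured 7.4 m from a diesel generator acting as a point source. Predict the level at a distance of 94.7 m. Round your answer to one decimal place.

Spherical spreading from a point source gives a 20·log₁₀(r₂/r₁) drop.
L₂ = 87 − 20·log₁₀(94.7/7.4) = 87 − 22.142 = 64.86 dB.

64.9 dB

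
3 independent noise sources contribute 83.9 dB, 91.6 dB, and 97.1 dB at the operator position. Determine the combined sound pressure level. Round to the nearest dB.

Incoherent sources combine by intensity addition: L_total = 10·log₁₀(Σ 10^(L_i/10)).
Σ 10^(L/10) = 10^(83.9/10) + 10^(91.6/10) + 10^(97.1/10) = 6.820e+09.
L_total = 10·log₁₀(6.820e+09) = 98.34 dB.

98 dB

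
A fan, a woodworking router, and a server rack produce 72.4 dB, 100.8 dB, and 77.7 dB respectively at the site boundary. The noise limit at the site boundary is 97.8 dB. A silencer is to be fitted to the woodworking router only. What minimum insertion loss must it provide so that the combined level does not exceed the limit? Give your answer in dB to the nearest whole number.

3 dB

Fixed contribution from the other sources: Σ 10^(L/10) = 10^(72.4/10) + 10^(77.7/10) = 7.626e+07 (78.82 dB).
The limit corresponds to 10^(97.8/10) = 6.026e+09; subtracting the fixed part leaves 5.949e+09 for the woodworking router, i.e. 97.74 dB.
Required insertion loss = 100.8 − 97.74 = 3.06 dB.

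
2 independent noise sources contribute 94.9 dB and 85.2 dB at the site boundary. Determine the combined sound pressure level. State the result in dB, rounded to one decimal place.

95.3 dB

Incoherent sources combine by intensity addition: L_total = 10·log₁₀(Σ 10^(L_i/10)).
Σ 10^(L/10) = 10^(94.9/10) + 10^(85.2/10) = 3.421e+09.
L_total = 10·log₁₀(3.421e+09) = 95.34 dB.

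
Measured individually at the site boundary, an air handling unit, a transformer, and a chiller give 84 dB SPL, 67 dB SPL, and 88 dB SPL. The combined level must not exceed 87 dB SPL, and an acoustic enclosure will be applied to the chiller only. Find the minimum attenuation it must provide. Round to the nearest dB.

4 dB

The untreated sources together contribute 10^(84/10) + 10^(67/10) = 2.562e+08, i.e. 84.09 dB SPL.
The limit corresponds to 10^(87/10) = 5.012e+08; subtracting the fixed part leaves 2.450e+08 for the chiller, i.e. 83.89 dB SPL.
Required insertion loss = 88 − 83.89 = 4.11 dB.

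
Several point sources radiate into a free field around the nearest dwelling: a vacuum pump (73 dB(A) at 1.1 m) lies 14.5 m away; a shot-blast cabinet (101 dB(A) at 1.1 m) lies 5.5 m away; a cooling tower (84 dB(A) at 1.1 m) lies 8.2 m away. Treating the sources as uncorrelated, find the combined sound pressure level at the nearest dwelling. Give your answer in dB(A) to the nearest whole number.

Propagate each source to the receiver with L = L_ref − 20·log₁₀(r/r_ref), then add intensities.
vacuum pump: 73 − 20·log₁₀(14.5/1.1) = 73 − 22.40 = 50.60 dB(A).
shot-blast cabinet: 101 − 20·log₁₀(5.5/1.1) = 101 − 13.98 = 87.02 dB(A).
cooling tower: 84 − 20·log₁₀(8.2/1.1) = 84 − 17.45 = 66.55 dB(A).
Σ 10^(L/10) = 5.082e+08 → L_total = 10·log₁₀(5.082e+08) = 87.06 dB(A).

87 dB(A)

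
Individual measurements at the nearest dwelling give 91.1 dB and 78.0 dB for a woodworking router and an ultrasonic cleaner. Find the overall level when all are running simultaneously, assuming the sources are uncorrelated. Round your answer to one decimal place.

Incoherent sources combine by intensity addition: L_total = 10·log₁₀(Σ 10^(L_i/10)).
Σ 10^(L/10) = 10^(91.1/10) + 10^(78.0/10) = 1.351e+09.
L_total = 10·log₁₀(1.351e+09) = 91.31 dB.

91.3 dB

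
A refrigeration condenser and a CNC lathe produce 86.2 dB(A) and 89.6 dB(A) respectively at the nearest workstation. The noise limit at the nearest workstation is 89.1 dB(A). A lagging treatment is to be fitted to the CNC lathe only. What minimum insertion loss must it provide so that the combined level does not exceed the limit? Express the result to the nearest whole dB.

4 dB

Everything except the CNC lathe sums to 10^(86.2/10) = 4.169e+08 in linear terms, 86.20 dB(A).
To meet 89.1 dB(A) overall, the treated CNC lathe may contribute at most 10^(89.1/10) − 4.169e+08 = 3.960e+08, i.e. 85.98 dB(A).
So the CNC lathe must be reduced from 89.6 to 85.98 dB(A): IL = 3.62 dB.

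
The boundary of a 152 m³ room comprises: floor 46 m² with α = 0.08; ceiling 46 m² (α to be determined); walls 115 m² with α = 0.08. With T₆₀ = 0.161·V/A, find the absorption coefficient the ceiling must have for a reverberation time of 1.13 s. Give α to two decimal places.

A = 0.161·V/T₆₀ = 0.161·152/1.13 = 21.66 m² sabins.
Absorption from the other surfaces = 46·0.08 + 115·0.08 = 12.88 m², so the ceiling must supply 8.78 m² over 46 m².
α = 8.78/46 = 0.191.

0.19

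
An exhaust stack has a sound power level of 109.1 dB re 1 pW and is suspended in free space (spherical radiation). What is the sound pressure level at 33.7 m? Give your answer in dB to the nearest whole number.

68 dB

The power spreads over a sphere of area 4π·r², so L_p = L_w − 10·log₁₀(4π·r²).
4π·r² = 1.427e+04 m², 10·log₁₀ of that is 41.545 dB.
L_p = 109.1 − 41.545 = 67.56 dB.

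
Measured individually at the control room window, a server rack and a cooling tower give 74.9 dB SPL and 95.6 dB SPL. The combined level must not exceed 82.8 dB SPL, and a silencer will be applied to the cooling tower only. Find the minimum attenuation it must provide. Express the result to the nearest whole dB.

14 dB

The untreated sources together contribute 10^(74.9/10) = 3.090e+07, i.e. 74.90 dB SPL.
The limit corresponds to 10^(82.8/10) = 1.905e+08; subtracting the fixed part leaves 1.596e+08 for the cooling tower, i.e. 82.03 dB SPL.
Required insertion loss = 95.6 − 82.03 = 13.57 dB.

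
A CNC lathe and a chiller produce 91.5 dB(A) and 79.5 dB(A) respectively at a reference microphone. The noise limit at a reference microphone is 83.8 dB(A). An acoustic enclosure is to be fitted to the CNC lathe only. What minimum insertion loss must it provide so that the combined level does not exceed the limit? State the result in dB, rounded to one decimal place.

Fixed contribution from the other source: Σ 10^(L/10) = 10^(79.5/10) = 8.913e+07 (79.50 dB(A)).
To meet 83.8 dB(A) overall, the treated CNC lathe may contribute at most 10^(83.8/10) − 8.913e+07 = 1.508e+08, i.e. 81.78 dB(A).
Required insertion loss = 91.5 − 81.78 = 9.72 dB.

9.7 dB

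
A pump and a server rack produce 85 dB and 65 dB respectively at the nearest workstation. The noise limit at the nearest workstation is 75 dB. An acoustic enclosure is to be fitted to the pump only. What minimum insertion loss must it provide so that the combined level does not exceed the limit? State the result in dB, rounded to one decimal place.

10.5 dB

Everything except the pump sums to 10^(65/10) = 3.162e+06 in linear terms, 65.00 dB.
To meet 75 dB overall, the treated pump may contribute at most 10^(75/10) − 3.162e+06 = 2.846e+07, i.e. 74.54 dB.
Required insertion loss = 85 − 74.54 = 10.46 dB.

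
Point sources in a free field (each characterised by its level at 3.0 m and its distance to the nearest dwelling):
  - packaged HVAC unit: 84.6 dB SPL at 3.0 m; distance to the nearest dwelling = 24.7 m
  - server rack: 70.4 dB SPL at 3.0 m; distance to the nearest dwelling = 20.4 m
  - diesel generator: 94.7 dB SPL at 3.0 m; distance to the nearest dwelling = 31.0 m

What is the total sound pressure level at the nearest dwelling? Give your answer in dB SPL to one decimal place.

75.1 dB SPL

Propagate each source to the receiver with L = L_ref − 20·log₁₀(r/r_ref), then add intensities.
packaged HVAC unit: 84.6 − 20·log₁₀(24.7/3.0) = 84.6 − 18.31 = 66.29 dB SPL.
server rack: 70.4 − 20·log₁₀(20.4/3.0) = 70.4 − 16.65 = 53.75 dB SPL.
diesel generator: 94.7 − 20·log₁₀(31.0/3.0) = 94.7 − 20.28 = 74.42 dB SPL.
Σ 10^(L/10) = 3.213e+07 → L_total = 10·log₁₀(3.213e+07) = 75.07 dB SPL.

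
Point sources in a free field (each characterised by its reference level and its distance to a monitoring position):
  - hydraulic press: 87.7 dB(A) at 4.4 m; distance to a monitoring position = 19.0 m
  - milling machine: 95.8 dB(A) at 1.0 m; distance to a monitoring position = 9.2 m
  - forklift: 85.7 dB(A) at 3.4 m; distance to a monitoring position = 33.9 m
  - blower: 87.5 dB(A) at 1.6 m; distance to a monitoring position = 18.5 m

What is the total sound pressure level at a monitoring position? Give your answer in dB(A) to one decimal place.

Propagate each source to the receiver with L = L_ref − 20·log₁₀(r/r_ref), then add intensities.
hydraulic press: 87.7 − 20·log₁₀(19.0/4.4) = 87.7 − 12.71 = 74.99 dB(A).
milling machine: 95.8 − 20·log₁₀(9.2/1.0) = 95.8 − 19.28 = 76.52 dB(A).
forklift: 85.7 − 20·log₁₀(33.9/3.4) = 85.7 − 19.97 = 65.73 dB(A).
blower: 87.5 − 20·log₁₀(18.5/1.6) = 87.5 − 21.26 = 66.24 dB(A).
Σ 10^(L/10) = 8.444e+07 → L_total = 10·log₁₀(8.444e+07) = 79.27 dB(A).

79.3 dB(A)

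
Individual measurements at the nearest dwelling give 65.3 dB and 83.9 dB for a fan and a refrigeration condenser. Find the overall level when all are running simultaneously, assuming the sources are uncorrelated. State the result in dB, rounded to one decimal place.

For uncorrelated sources the intensities add, so convert each level to linear form, sum, and take 10·log₁₀ of the total.
Σ 10^(L/10) = 10^(65.3/10) + 10^(83.9/10) = 2.489e+08.
L_total = 10·log₁₀(2.489e+08) = 83.96 dB.

84.0 dB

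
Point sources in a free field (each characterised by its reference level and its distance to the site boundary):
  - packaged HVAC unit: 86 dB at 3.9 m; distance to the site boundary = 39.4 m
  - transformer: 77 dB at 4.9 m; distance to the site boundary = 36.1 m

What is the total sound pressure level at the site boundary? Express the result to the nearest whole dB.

67 dB

First find each source's level at the receiver (point-source: −20·log₁₀(r/r_ref)), then combine on an intensity basis.
packaged HVAC unit: 86 − 20·log₁₀(39.4/3.9) = 86 − 20.09 = 65.91 dB.
transformer: 77 − 20·log₁₀(36.1/4.9) = 77 − 17.35 = 59.65 dB.
Σ 10^(L/10) = 4.824e+06 → L_total = 10·log₁₀(4.824e+06) = 66.83 dB.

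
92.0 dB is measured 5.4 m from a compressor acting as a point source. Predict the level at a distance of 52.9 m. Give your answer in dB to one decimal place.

For a point source, L₂ = L₁ − 20·log₁₀(r₂/r₁).
L₂ = 92.0 − 20·log₁₀(52.9/5.4) = 92.0 − 19.821 = 72.18 dB.

72.2 dB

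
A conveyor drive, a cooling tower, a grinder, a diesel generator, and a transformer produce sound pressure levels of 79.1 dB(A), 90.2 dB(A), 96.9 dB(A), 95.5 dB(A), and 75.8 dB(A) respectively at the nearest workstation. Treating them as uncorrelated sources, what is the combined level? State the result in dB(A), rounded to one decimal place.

Incoherent sources combine by intensity addition: L_total = 10·log₁₀(Σ 10^(L_i/10)).
Σ 10^(L/10) = 10^(79.1/10) + 10^(90.2/10) + 10^(96.9/10) + 10^(95.5/10) + 10^(75.8/10) = 9.612e+09.
L_total = 10·log₁₀(9.612e+09) = 99.83 dB(A).

99.8 dB(A)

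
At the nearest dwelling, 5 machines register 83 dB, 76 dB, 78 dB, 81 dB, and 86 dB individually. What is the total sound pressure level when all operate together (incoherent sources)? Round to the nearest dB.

89 dB

Incoherent sources combine by intensity addition: L_total = 10·log₁₀(Σ 10^(L_i/10)).
Σ 10^(L/10) = 10^(83/10) + 10^(76/10) + 10^(78/10) + 10^(81/10) + 10^(86/10) = 8.264e+08.
L_total = 10·log₁₀(8.264e+08) = 89.17 dB.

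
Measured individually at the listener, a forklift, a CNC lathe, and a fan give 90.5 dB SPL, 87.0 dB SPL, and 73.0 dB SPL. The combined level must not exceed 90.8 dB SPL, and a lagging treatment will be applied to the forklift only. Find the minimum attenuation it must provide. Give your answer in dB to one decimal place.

2.2 dB

Everything except the forklift sums to 10^(87.0/10) + 10^(73.0/10) = 5.211e+08 in linear terms, 87.17 dB SPL.
To meet 90.8 dB SPL overall, the treated forklift may contribute at most 10^(90.8/10) − 5.211e+08 = 6.811e+08, i.e. 88.33 dB SPL.
So the forklift must be reduced from 90.5 to 88.33 dB SPL: IL = 2.17 dB.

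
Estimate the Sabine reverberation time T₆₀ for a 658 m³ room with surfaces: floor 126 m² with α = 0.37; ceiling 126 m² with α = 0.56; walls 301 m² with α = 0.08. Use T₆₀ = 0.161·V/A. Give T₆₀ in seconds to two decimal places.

Total absorption A = 126·0.37 + 126·0.56 + 301·0.08 = 141.26 m² sabins.
T₆₀ = 0.161·V/A = 0.161·658/141.26 = 0.750 s.

0.75 s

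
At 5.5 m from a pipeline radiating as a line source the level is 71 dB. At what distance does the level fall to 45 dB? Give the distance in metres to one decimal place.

The 26.0 dB drop corresponds to a distance ratio of 10^(26.0/10) for a line source.
r₂ = 5.5·10^((71−45)/10) = 5.5·10^(26.0/10) = 2189.59 m.

2189.6 m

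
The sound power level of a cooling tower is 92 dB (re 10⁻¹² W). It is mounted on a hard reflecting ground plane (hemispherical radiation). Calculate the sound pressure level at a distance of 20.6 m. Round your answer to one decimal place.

L_p = L_w − 10·log₁₀(2π·r²) with r = 20.6 m.
2π·r² = 2666 m², 10·log₁₀ of that is 34.259 dB.
L_p = 92 − 34.259 = 57.74 dB.

57.7 dB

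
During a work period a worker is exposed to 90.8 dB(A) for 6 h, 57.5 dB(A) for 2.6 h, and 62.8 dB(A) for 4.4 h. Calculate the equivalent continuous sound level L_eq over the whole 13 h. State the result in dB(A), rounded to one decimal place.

The energy average is taken in the linear domain: L_eq = 10·log₁₀[(Σ tᵢ·10^(Lᵢ/10))/T], T = 13 h.
Σ tᵢ·10^(Lᵢ/10) = 6·10^(90.8/10) + 2.6·10^(57.5/10) + 4.4·10^(62.8/10) = 7.223e+09.
L_eq = 10·log₁₀(7.223e+09/13) = 87.45 dB(A).

87.4 dB(A)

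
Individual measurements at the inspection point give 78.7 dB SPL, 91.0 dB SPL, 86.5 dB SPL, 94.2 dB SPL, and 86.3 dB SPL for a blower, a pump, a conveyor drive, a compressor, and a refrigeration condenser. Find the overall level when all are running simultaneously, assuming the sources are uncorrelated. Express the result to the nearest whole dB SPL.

Incoherent sources combine by intensity addition: L_total = 10·log₁₀(Σ 10^(L_i/10)).
Σ 10^(L/10) = 10^(78.7/10) + 10^(91.0/10) + 10^(86.5/10) + 10^(94.2/10) + 10^(86.3/10) = 4.837e+09.
L_total = 10·log₁₀(4.837e+09) = 96.85 dB SPL.

97 dB SPL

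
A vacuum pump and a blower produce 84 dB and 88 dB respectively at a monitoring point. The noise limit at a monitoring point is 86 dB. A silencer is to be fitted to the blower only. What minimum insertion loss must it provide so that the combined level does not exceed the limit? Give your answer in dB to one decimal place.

6.3 dB

The untreated sources together contribute 10^(84/10) = 2.512e+08, i.e. 84.00 dB.
The limit corresponds to 10^(86/10) = 3.981e+08; subtracting the fixed part leaves 1.469e+08 for the blower, i.e. 81.67 dB.
So the blower must be reduced from 88 to 81.67 dB: IL = 6.33 dB.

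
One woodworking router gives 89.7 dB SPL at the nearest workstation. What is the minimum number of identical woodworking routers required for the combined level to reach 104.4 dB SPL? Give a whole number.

30

N identical sources give L₁ + 10·log₁₀ N, so require 10·log₁₀ N ≥ 104.4 − 89.7 = 14.7 dB.
N ≥ 10^(14.7/10) = 29.512, so N = 30.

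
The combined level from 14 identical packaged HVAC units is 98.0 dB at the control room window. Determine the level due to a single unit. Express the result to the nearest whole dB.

87 dB

Dividing the total intensity by 14 lowers the level by 10·log₁₀ 14 = 11.461 dB: L₁ = 98.0 − 11.461.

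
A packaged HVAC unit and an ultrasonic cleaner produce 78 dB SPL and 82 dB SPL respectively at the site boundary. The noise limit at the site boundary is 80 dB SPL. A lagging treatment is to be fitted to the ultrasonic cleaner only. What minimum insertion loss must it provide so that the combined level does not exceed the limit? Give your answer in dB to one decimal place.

6.3 dB

Fixed contribution from the other source: Σ 10^(L/10) = 10^(78/10) = 6.310e+07 (78.00 dB SPL).
The limit corresponds to 10^(80/10) = 1.000e+08; subtracting the fixed part leaves 3.690e+07 for the ultrasonic cleaner, i.e. 75.67 dB SPL.
Required insertion loss = 82 − 75.67 = 6.33 dB.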